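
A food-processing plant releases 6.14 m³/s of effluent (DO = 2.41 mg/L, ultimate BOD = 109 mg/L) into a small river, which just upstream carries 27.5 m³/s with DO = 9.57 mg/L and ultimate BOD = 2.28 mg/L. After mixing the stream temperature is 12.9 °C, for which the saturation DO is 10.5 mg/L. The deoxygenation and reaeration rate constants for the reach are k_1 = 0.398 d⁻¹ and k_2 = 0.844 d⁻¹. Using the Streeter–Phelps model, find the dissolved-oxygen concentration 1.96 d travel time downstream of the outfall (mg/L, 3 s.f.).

Mixed DO = (27.5×9.57 + 6.14×2.41)/(27.5+6.14) = 278.0/33.64 = 8.263 mg/L.
Mixed L₀ = (27.5×2.28 + 6.14×109)/(33.64) = 732.0/33.64 = 21.76 mg/L.
Initial deficit D₀ = C_s − DO₀ = 10.5 − 8.263 = 2.237 mg/L.
D(1.96) = [0.398×21.76/(0.844−0.398)](e^(−0.398×1.96) − e^(−0.844×1.96)) + 2.237 e^(−0.844×1.96)
= 19.42 × (0.4584 − 0.1912) + 2.237 × 0.1912 = 5.615 mg/L.
DO = 10.5 − 5.615 = 4.885 mg/L.

DO ≈ 4.89 mg/L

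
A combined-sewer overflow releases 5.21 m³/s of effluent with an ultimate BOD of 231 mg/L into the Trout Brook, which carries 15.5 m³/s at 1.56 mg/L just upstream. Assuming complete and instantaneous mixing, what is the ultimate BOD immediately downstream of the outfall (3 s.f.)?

59.3 mg/L

Flow-weighted mixing: C = (Q_r C_r + Q_w C_w)/(Q_r + Q_w)
= (15.5×1.56 + 5.21×231)/(15.5 + 5.21) = 1228/20.71 = 59.28 mg/L.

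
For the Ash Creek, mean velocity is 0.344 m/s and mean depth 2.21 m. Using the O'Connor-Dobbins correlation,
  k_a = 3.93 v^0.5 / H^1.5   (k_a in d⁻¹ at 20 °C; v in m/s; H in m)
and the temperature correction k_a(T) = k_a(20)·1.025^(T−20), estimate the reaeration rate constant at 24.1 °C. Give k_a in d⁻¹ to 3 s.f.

k_a ≈ 0.776 d⁻¹

k_a(20) = 3.93 × 0.344^0.5 / 2.21^1.5 = 3.93 × 0.5865 / 3.285 = 0.7016 d⁻¹.
k_a(24.1) = 0.7016 × 1.025^(24.1−20) = 0.7016 × 1.107 = 0.7763 d⁻¹.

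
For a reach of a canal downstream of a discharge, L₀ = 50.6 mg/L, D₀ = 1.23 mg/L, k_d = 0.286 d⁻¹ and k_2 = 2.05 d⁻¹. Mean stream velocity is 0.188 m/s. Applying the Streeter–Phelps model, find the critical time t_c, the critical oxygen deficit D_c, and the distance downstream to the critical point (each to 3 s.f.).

With k_2/k_d = 7.168 and 1 − D₀(k_2−k_d)/(k_d L₀) = 0.8501,
t_c = ln(7.168 × 0.8501) / (2.05 − 0.286) = ln(6.093) / 1.764 = 1.807/1.764 = 1.024 d.
D_c = (k_d/k_2) L₀ e^(−k_d t_c) = (0.286/2.05) × 50.6 × e^(−0.286×1.024) = 0.1395 × 50.6 × 0.7460 = 5.266 mg/L.
x_c = v t_c = 0.188 m/s × 1.024 d × 86400 s/d = 16640 m ≈ 16.6 km.

t_c ≈ 1.02 d; D_c ≈ 5.27 mg/L; x_c ≈ 16.6 km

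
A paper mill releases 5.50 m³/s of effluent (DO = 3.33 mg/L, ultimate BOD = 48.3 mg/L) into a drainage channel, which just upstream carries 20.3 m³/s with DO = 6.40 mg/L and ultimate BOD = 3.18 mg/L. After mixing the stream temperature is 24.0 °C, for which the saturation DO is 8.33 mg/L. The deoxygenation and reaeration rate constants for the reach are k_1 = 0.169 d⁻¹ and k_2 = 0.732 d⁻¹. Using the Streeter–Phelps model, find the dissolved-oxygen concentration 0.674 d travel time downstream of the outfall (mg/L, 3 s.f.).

DO ≈ 5.67 mg/L

Mixed DO = (20.3×6.40 + 5.50×3.33)/(20.3+5.50) = 148.2/25.80 = 5.746 mg/L.
Mixed L₀ = (20.3×3.18 + 5.50×48.3)/(25.80) = 330.2/25.80 = 12.80 mg/L.
Initial deficit D₀ = C_s − DO₀ = 8.33 − 5.746 = 2.584 mg/L.
D(0.674) = [0.169×12.80/(0.732−0.169)](e^(−0.169×0.674) − e^(−0.732×0.674)) + 2.584 e^(−0.732×0.674)
= 3.842 × (0.8923 − 0.6106) + 2.584 × 0.6106 = 2.661 mg/L.
DO = 8.33 − 2.661 = 5.669 mg/L.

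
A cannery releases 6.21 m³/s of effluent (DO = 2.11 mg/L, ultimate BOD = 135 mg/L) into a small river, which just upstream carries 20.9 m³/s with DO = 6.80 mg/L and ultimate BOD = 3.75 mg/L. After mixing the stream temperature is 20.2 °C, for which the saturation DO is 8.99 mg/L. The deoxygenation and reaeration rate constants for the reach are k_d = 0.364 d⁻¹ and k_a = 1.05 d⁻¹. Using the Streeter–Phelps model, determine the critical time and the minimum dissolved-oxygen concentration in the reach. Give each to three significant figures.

t_c ≈ 1.25 d; minimum DO ≈ 1.56 mg/L

Mixed DO = (20.9×6.80 + 6.21×2.11)/(20.9+6.21) = 155.2/27.11 = 5.726 mg/L.
Mixed L₀ = (20.9×3.75 + 6.21×135)/(27.11) = 916.7/27.11 = 33.82 mg/L.
Initial deficit D₀ = C_s − DO₀ = 8.99 − 5.726 = 3.264 mg/L.
t_c = (1/0.6860) ln[(1.05/0.364)(1 − 3.264×0.6860/(0.364×33.82))] = 1.458 × ln(2.360) = 1.252 d.
D_c = (0.364/1.05) × 33.82 × e^(−0.364×1.252) = 0.3467 × 33.82 × 0.6341 = 7.433 mg/L.
Minimum DO = 8.99 − 7.433 = 1.557 mg/L.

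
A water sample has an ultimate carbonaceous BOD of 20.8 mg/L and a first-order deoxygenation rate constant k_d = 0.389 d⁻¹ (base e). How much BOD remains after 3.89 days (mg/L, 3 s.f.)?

L ≈ 4.58 mg/L

L_t = L₀ e^(−k_d t) = 20.8 × e^(−0.389×3.89) = 20.8 × 0.2202 = 4.580 mg/L.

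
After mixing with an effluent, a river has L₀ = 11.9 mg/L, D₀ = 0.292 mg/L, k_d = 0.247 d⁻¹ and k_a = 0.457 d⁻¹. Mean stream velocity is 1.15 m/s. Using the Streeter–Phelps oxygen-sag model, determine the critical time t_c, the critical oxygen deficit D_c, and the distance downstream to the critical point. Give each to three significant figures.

With k_a/k_d = 1.850 and 1 − D₀(k_a−k_d)/(k_d L₀) = 0.9791,
t_c = ln(1.850 × 0.9791) / (0.457 − 0.247) = ln(1.812) / 0.2100 = 0.5942/0.2100 = 2.830 d.
D_c = (k_d/k_a) L₀ e^(−k_d t_c) = (0.247/0.457) × 11.9 × e^(−0.247×2.830) = 0.5405 × 11.9 × 0.4971 = 3.197 mg/L.
x_c = v t_c = 1.15 m/s × 2.830 d × 86400 s/d = 281100 m ≈ 281 km.

t_c ≈ 2.83 d; D_c ≈ 3.20 mg/L; x_c ≈ 281 km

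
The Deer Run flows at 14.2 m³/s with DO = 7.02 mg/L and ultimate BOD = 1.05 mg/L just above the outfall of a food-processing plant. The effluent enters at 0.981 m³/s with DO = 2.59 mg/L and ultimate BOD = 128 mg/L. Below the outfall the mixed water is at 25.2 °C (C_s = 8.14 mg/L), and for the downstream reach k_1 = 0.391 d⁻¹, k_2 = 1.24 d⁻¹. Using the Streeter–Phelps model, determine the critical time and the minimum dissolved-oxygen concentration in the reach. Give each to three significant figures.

Mixed DO = (14.2×7.02 + 0.981×2.59)/(14.2+0.981) = 102.2/15.18 = 6.734 mg/L.
Mixed L₀ = (14.2×1.05 + 0.981×128)/(15.18) = 140.5/15.18 = 9.254 mg/L.
Initial deficit D₀ = C_s − DO₀ = 8.14 − 6.734 = 1.406 mg/L.
t_c = (1/0.8490) ln[(1.24/0.391)(1 − 1.406×0.8490/(0.391×9.254))] = 1.178 × ln(2.125) = 0.8878 d.
D_c = (0.391/1.24) × 9.254 × e^(−0.391×0.8878) = 0.3153 × 9.254 × 0.7067 = 2.062 mg/L.
Minimum DO = 8.14 − 2.062 = 6.078 mg/L.

t_c ≈ 0.888 d; minimum DO ≈ 6.08 mg/L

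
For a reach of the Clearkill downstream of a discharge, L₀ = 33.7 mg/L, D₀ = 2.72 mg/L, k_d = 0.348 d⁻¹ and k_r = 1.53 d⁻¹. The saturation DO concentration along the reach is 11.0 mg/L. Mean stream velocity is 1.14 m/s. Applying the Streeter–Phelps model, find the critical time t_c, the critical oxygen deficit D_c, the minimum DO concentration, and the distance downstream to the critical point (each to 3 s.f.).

t_c ≈ 0.982 d; D_c ≈ 5.45 mg/L; min DO ≈ 5.55 mg/L; x_c ≈ 96.7 km

t_c = [1/(k_r−k_d)] ln[(k_r/k_d)(1 − D₀(k_r−k_d)/(k_d L₀))]
= [1/(1.53−0.348)] ln[(1.53/0.348)(1 − 2.72×1.182/(0.348×33.7))]
= (1/1.182) ln[4.397 × 0.7259] = 0.8460 × ln(3.191) = 0.8460 × 1.160 = 0.9817 d.
L(t_c) = L₀ e^(−k_d t_c) = 33.7 × 0.7106 = 23.95 mg/L, and at the critical point k_r D_c = k_d L, so D_c = (0.348/1.53) × 23.95 = 5.447 mg/L.
Minimum DO = C_s − D_c = 11.0 − 5.447 = 5.553 mg/L.
x_c = v t_c = 1.14 m/s × 0.9817 d × 86400 s/d = 96700 m ≈ 96.7 km.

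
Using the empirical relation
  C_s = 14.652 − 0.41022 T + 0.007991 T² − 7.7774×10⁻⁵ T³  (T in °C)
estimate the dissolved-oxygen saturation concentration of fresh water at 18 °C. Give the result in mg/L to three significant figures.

C_s = 14.652 − 0.41022×18 + 0.007991×18² − 7.7774×10⁻⁵×18³ = 9.404 mg/L.

C_s ≈ 9.40 mg/L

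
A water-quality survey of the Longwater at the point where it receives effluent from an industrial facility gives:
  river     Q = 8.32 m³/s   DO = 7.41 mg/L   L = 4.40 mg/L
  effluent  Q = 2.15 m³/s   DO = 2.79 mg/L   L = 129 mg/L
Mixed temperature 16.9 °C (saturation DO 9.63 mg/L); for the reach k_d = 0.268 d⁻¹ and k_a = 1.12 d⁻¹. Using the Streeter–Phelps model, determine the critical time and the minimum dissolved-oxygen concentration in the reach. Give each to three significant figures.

t_c ≈ 1.20 d; minimum DO ≈ 4.43 mg/L

Mixed DO = (8.32×7.41 + 2.15×2.79)/(8.32+2.15) = 67.65/10.47 = 6.461 mg/L.
Mixed L₀ = (8.32×4.40 + 2.15×129)/(10.47) = 314.0/10.47 = 29.99 mg/L.
Initial deficit D₀ = C_s − DO₀ = 9.63 − 6.461 = 3.169 mg/L.
t_c = (1/0.8520) ln[(1.12/0.268)(1 − 3.169×0.8520/(0.268×29.99))] = 1.174 × ln(2.775) = 1.198 d.
D_c = (0.268/1.12) × 29.99 × e^(−0.268×1.198) = 0.2393 × 29.99 × 0.7254 = 5.205 mg/L.
Minimum DO = 9.63 − 5.205 = 4.425 mg/L.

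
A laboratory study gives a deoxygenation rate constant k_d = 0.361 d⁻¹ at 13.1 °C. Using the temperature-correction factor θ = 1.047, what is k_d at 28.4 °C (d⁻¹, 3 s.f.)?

k_d(T₂) = k_d(T₁) · θ^(T₂−T₁) = 0.361 × 1.047^(28.4−13.1)
= 0.361 × 1.047^15.3 = 0.361 × 2.019 = 0.7289 d⁻¹.

k_d ≈ 0.729 d⁻¹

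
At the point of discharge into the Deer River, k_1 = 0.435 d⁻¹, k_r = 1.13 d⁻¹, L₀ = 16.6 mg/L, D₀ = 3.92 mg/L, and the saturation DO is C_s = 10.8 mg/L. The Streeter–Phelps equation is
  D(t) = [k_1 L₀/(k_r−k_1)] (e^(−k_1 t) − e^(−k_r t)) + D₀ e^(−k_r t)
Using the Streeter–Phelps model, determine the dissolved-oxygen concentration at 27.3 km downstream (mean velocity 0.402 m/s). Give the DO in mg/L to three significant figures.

DO ≈ 6.08 mg/L

Travel time t = x/v = 27.3 km / (0.402 m/s) = 27300 m / 0.402 m/s = 67910 s = 0.7860 d.
k_1 L₀/(k_r−k_1) = 0.435×16.6/(1.13−0.435) = 7.221/0.6950 = 10.39 mg/L.
e^(−k_1 t) = e^(−0.435×0.7860) = 0.7104; e^(−k_r t) = e^(−1.13×0.7860) = 0.4114.
D = 10.39 × (0.7104 − 0.4114) + 3.92 × 0.4114 = 3.107 + 1.613 = 4.719 mg/L.
DO = C_s − D = 10.8 − 4.719 = 6.081 mg/L.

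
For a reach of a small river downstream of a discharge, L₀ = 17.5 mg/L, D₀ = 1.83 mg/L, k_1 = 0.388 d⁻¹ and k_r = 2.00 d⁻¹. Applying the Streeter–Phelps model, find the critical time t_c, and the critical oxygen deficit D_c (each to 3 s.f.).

At the critical point dD/dt = 0, so k_1 L₀ e^(−k_1 t) = k_r D. Substituting D(t) from the Streeter–Phelps equation and solving for t gives
t_c = ln[(k_r/k_1)(1 − D₀(k_r−k_1)/(k_1 L₀))] / (k_r−k_1).
Here k_r−k_1 = 1.612 d⁻¹ and 1 − D₀(k_r−k_1)/(k_1 L₀) = 1 − 1.83×1.612/(0.388×17.5) = 0.5655, so
t_c = ln(5.155 × 0.5655) / 1.612 = 1.070 / 1.612 = 0.6637 d.
L(t_c) = L₀ e^(−k_1 t_c) = 17.5 × 0.7730 = 13.53 mg/L, and at the critical point k_r D_c = k_1 L, so D_c = (0.388/2.00) × 13.53 = 2.624 mg/L.

t_c ≈ 0.664 d; D_c ≈ 2.62 mg/L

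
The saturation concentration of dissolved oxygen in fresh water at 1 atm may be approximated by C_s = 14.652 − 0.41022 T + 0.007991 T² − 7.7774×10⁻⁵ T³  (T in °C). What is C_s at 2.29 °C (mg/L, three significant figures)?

C_s = 14.652 − 0.41022×2.29 + 0.007991×2.29² − 7.7774×10⁻⁵×2.29³ = 13.75 mg/L.

C_s ≈ 13.8 mg/L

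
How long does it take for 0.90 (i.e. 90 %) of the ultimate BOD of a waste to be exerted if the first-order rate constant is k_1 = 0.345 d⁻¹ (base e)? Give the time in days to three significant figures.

y/L₀ = 1 − e^(−k_1 t) = 0.90 ⇒ e^(−k_1 t) = 0.100
t = −ln(0.100) / 0.345 = 2.303 / 0.345 = 6.674 d.

t ≈ 6.67 d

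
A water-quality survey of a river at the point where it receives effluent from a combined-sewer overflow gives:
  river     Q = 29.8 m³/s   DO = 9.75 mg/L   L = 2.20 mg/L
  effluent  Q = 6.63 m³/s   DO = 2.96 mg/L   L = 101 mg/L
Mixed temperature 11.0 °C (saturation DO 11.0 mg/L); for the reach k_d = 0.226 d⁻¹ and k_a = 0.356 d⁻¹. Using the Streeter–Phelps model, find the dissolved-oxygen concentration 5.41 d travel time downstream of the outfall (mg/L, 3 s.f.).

Mixed DO = (29.8×9.75 + 6.63×2.96)/(29.8+6.63) = 310.2/36.43 = 8.514 mg/L.
Mixed L₀ = (29.8×2.20 + 6.63×101)/(36.43) = 735.2/36.43 = 20.18 mg/L.
Initial deficit D₀ = C_s − DO₀ = 11.0 − 8.514 = 2.486 mg/L.
D(5.41) = [0.226×20.18/(0.356−0.226)](e^(−0.226×5.41) − e^(−0.356×5.41)) + 2.486 e^(−0.356×5.41)
= 35.08 × (0.2944 − 0.1457) + 2.486 × 0.1457 = 5.580 mg/L.
DO = 11.0 − 5.580 = 5.420 mg/L.

DO ≈ 5.42 mg/L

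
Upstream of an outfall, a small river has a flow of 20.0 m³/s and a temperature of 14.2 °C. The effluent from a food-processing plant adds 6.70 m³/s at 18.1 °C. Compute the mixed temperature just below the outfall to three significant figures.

15.2 °C

Flow-weighted mixing: C = (Q_r C_r + Q_w C_w)/(Q_r + Q_w)
= (20.0×14.2 + 6.70×18.1)/(20.0 + 6.70) = 405.3/26.70 = 15.18 °C.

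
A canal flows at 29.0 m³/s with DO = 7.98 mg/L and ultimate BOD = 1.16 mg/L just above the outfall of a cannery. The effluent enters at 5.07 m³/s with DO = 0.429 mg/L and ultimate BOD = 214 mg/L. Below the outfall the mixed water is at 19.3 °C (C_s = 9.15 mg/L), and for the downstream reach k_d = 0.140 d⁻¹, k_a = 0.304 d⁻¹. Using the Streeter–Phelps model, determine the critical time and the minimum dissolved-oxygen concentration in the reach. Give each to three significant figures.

Mixed DO = (29.0×7.98 + 5.07×0.429)/(29.0+5.07) = 233.6/34.07 = 6.856 mg/L.
Mixed L₀ = (29.0×1.16 + 5.07×214)/(34.07) = 1119/34.07 = 32.83 mg/L.
Initial deficit D₀ = C_s − DO₀ = 9.15 − 6.856 = 2.294 mg/L.
t_c = (1/0.1640) ln[(0.304/0.140)(1 − 2.294×0.1640/(0.140×32.83))] = 6.098 × ln(1.994) = 4.207 d.
D_c = (0.140/0.304) × 32.83 × e^(−0.140×4.207) = 0.4605 × 32.83 × 0.5549 = 8.390 mg/L.
Minimum DO = 9.15 − 8.390 = 0.7602 mg/L.

t_c ≈ 4.21 d; minimum DO ≈ 0.760 mg/L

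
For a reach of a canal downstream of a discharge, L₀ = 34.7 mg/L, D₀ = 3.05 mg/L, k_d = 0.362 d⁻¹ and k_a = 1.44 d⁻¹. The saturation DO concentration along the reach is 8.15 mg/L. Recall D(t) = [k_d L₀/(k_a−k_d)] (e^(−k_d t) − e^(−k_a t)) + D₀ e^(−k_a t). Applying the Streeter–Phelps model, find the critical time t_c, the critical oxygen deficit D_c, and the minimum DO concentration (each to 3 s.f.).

t_c ≈ 0.999 d; D_c ≈ 6.08 mg/L; min DO ≈ 2.07 mg/L

t_c = [1/(k_a−k_d)] ln[(k_a/k_d)(1 − D₀(k_a−k_d)/(k_d L₀))]
= [1/(1.44−0.362)] ln[(1.44/0.362)(1 − 3.05×1.078/(0.362×34.7))]
= (1/1.078) ln[3.978 × 0.7383] = 0.9276 × ln(2.937) = 0.9276 × 1.077 = 0.9993 d.
L(t_c) = L₀ e^(−k_d t_c) = 34.7 × 0.6964 = 24.17 mg/L, and at the critical point k_a D_c = k_d L, so D_c = (0.362/1.44) × 24.17 = 6.075 mg/L.
Minimum DO = C_s − D_c = 8.15 − 6.075 = 2.075 mg/L.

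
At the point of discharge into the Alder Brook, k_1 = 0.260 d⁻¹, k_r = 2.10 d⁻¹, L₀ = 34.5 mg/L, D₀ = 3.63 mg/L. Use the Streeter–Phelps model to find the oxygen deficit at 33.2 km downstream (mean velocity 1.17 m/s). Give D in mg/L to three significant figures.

D ≈ 3.85 mg/L

Travel time t = x/v = 33.2 km / (1.17 m/s) = 33200 m / 1.17 m/s = 28380 s = 0.3284 d.
k_1 L₀/(k_r−k_1) = 0.260×34.5/(2.10−0.260) = 8.970/1.840 = 4.875 mg/L.
e^(−k_1 t) = e^(−0.260×0.3284) = 0.9182; e^(−k_r t) = e^(−2.10×0.3284) = 0.5017.
D = 4.875 × (0.9182 − 0.5017) + 3.63 × 0.5017 = 2.030 + 1.821 = 3.851 mg/L.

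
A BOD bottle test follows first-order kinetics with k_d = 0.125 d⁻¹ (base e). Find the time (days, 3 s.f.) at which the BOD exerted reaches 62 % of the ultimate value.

t ≈ 7.74 d

y/L₀ = 1 − e^(−k_d t) = 0.62 ⇒ e^(−k_d t) = 0.380
t = −ln(0.380) / 0.125 = 0.9676 / 0.125 = 7.741 d.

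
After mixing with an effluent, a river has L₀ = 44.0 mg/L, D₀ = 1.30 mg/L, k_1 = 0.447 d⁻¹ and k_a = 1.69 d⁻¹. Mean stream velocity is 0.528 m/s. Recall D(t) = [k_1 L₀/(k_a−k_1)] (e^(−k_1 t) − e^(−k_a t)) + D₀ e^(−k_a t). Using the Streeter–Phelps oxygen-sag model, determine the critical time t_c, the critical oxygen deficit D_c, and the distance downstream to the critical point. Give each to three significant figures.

t_c = [1/(k_a−k_1)] ln[(k_a/k_1)(1 − D₀(k_a−k_1)/(k_1 L₀))]
= [1/(1.69−0.447)] ln[(1.69/0.447)(1 − 1.30×1.243/(0.447×44.0))]
= (1/1.243) ln[3.781 × 0.9178] = 0.8045 × ln(3.470) = 0.8045 × 1.244 = 1.001 d.
D_c = (k_1/k_a) L₀ e^(−k_1 t_c) = (0.447/1.69) × 44.0 × e^(−0.447×1.001) = 0.2645 × 44.0 × 0.6393 = 7.440 mg/L.
x_c = v t_c = 0.528 m/s × 1.001 d × 86400 s/d = 45660 m ≈ 45.7 km.

t_c ≈ 1.00 d; D_c ≈ 7.44 mg/L; x_c ≈ 45.7 km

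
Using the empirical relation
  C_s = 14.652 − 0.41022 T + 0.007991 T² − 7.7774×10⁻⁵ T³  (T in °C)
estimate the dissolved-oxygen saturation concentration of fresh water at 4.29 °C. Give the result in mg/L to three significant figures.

C_s = 14.652 − 0.41022×4.29 + 0.007991×4.29² − 7.7774×10⁻⁵×4.29³ = 13.03 mg/L.

C_s ≈ 13.0 mg/L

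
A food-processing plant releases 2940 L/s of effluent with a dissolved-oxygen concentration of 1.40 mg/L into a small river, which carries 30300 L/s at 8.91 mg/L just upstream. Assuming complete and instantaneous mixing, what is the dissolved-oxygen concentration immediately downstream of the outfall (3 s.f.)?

8.25 mg/L

Flow-weighted mixing: C = (Q_r C_r + Q_w C_w)/(Q_r + Q_w)
= (30300×8.91 + 2940×1.40)/(30300 + 2940) = 274100/33240 = 8.246 mg/L.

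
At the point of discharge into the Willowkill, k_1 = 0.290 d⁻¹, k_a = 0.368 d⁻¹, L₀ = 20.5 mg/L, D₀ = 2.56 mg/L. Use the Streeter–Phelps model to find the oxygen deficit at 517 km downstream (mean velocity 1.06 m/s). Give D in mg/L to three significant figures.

Travel time t = x/v = 517 km / (1.06 m/s) = 517000 m / 1.06 m/s = 487700 s = 5.645 d.
k_1 L₀/(k_a−k_1) = 0.290×20.5/(0.368−0.290) = 5.945/0.07800 = 76.22 mg/L.
e^(−k_1 t) = e^(−0.290×5.645) = 0.1945; e^(−k_a t) = e^(−0.368×5.645) = 0.1253.
D = 76.22 × (0.1945 − 0.1253) + 2.56 × 0.1253 = 5.281 + 0.3207 = 5.602 mg/L.

D ≈ 5.60 mg/L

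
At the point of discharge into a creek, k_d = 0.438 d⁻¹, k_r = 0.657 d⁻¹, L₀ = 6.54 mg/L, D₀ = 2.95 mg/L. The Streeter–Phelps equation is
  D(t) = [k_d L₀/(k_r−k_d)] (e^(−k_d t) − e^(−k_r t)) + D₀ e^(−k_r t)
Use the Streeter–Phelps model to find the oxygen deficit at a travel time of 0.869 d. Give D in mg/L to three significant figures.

k_d L₀/(k_r−k_d) = 0.438×6.54/(0.657−0.438) = 2.865/0.2190 = 13.08 mg/L.
e^(−k_d t) = e^(−0.438×0.8690) = 0.6834; e^(−k_r t) = e^(−0.657×0.8690) = 0.5650.
D = 13.08 × (0.6834 − 0.5650) + 2.95 × 0.5650 = 1.549 + 1.667 = 3.216 mg/L.

D ≈ 3.22 mg/L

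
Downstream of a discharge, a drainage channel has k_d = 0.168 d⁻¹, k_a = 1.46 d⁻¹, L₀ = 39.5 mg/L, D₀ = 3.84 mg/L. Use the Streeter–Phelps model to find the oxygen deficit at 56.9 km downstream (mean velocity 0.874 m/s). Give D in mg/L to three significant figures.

Travel time t = x/v = 56.9 km / (0.874 m/s) = 56900 m / 0.874 m/s = 65100 s = 0.7535 d.
k_d L₀/(k_a−k_d) = 0.168×39.5/(1.46−0.168) = 6.636/1.292 = 5.136 mg/L.
e^(−k_d t) = e^(−0.168×0.7535) = 0.8811; e^(−k_a t) = e^(−1.46×0.7535) = 0.3328.
D = 5.136 × (0.8811 − 0.3328) + 3.84 × 0.3328 = 2.816 + 1.278 = 4.094 mg/L.

D ≈ 4.09 mg/L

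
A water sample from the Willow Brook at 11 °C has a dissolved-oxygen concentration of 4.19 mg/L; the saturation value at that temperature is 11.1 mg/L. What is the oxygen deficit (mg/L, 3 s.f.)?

D ≈ 6.91 mg/L

D = C_s − C = 11.1 − 4.19 = 6.91 mg/L.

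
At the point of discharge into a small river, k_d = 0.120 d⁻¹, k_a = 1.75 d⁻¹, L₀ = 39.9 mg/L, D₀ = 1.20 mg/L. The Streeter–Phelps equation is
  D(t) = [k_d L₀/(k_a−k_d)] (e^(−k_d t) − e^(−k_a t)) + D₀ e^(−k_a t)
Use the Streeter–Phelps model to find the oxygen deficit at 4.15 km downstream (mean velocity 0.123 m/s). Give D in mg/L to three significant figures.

Travel time t = x/v = 4.15 km / (0.123 m/s) = 4150 m / 0.123 m/s = 33740 s = 0.3905 d.
k_d L₀/(k_a−k_d) = 0.120×39.9/(1.75−0.120) = 4.788/1.630 = 2.937 mg/L.
e^(−k_d t) = e^(−0.120×0.3905) = 0.9542; e^(−k_a t) = e^(−1.75×0.3905) = 0.5049.
D = 2.937 × (0.9542 − 0.5049) + 1.20 × 0.5049 = 1.320 + 0.6059 = 1.926 mg/L.

D ≈ 1.93 mg/L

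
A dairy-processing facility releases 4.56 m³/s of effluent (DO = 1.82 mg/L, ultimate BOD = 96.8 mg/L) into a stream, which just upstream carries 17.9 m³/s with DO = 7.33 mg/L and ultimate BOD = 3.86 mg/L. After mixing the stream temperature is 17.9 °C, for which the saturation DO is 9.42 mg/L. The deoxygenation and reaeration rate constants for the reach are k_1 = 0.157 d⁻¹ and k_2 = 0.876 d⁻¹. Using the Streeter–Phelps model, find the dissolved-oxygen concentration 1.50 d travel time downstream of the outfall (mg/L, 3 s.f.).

Mixed DO = (17.9×7.33 + 4.56×1.82)/(17.9+4.56) = 139.5/22.46 = 6.211 mg/L.
Mixed L₀ = (17.9×3.86 + 4.56×96.8)/(22.46) = 510.5/22.46 = 22.73 mg/L.
Initial deficit D₀ = C_s − DO₀ = 9.42 − 6.211 = 3.209 mg/L.
D(1.50) = [0.157×22.73/(0.876−0.157)](e^(−0.157×1.50) − e^(−0.876×1.50)) + 3.209 e^(−0.876×1.50)
= 4.963 × (0.7902 − 0.2687) + 3.209 × 0.2687 = 3.450 mg/L.
DO = 9.42 − 3.450 = 5.970 mg/L.

DO ≈ 5.97 mg/L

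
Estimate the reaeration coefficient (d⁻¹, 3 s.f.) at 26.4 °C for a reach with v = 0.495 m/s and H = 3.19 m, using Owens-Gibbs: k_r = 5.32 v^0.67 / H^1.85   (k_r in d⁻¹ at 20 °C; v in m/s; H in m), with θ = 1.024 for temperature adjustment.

k_r ≈ 0.452 d⁻¹

k_r(20) = 5.32 × 0.495^0.67 / 3.19^1.85 = 5.32 × 0.6243 / 8.551 = 0.3884 d⁻¹.
k_r(26.4) = 0.3884 × 1.024^(26.4−20) = 0.3884 × 1.164 = 0.4521 d⁻¹.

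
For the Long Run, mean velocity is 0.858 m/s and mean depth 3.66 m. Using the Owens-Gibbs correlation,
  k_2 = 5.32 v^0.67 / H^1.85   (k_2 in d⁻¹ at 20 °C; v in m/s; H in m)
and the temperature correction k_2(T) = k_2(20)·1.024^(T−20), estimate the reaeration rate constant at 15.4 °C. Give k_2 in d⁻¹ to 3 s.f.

k_2(20) = 5.32 × 0.858^0.67 / 3.66^1.85 = 5.32 × 0.9025 / 11.03 = 0.4354 d⁻¹.
k_2(15.4) = 0.4354 × 1.024^(15.4−20) = 0.4354 × 0.8966 = 0.3904 d⁻¹.

k_2 ≈ 0.390 d⁻¹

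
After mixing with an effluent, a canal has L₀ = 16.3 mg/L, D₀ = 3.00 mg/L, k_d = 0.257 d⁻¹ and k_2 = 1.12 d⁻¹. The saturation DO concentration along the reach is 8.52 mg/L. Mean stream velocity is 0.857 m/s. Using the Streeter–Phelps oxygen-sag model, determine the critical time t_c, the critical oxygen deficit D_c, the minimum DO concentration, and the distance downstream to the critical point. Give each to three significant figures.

t_c ≈ 0.590 d; D_c ≈ 3.21 mg/L; min DO ≈ 5.31 mg/L; x_c ≈ 43.7 km

With k_2/k_d = 4.358 and 1 − D₀(k_2−k_d)/(k_d L₀) = 0.3820,
t_c = ln(4.358 × 0.3820) / (1.12 − 0.257) = ln(1.665) / 0.8630 = 0.5096/0.8630 = 0.5905 d.
D_c = (k_d/k_2) L₀ e^(−k_d t_c) = (0.257/1.12) × 16.3 × e^(−0.257×0.5905) = 0.2295 × 16.3 × 0.8592 = 3.214 mg/L.
Minimum DO = C_s − D_c = 8.52 − 3.214 = 5.306 mg/L.
x_c = v t_c = 0.857 m/s × 0.5905 d × 86400 s/d = 43720 m ≈ 43.7 km.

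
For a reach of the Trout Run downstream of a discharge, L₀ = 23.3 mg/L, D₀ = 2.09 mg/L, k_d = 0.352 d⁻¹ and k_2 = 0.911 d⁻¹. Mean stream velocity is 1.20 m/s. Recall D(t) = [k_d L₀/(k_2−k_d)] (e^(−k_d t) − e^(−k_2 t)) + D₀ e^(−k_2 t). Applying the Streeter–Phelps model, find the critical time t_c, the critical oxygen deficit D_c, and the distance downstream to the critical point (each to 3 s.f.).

t_c ≈ 1.43 d; D_c ≈ 5.45 mg/L; x_c ≈ 148 km

With k_2/k_d = 2.588 and 1 − D₀(k_2−k_d)/(k_d L₀) = 0.8576,
t_c = ln(2.588 × 0.8576) / (0.911 − 0.352) = ln(2.219) / 0.5590 = 0.7972/0.5590 = 1.426 d.
L(t_c) = L₀ e^(−k_d t_c) = 23.3 × 0.6053 = 14.10 mg/L, and at the critical point k_2 D_c = k_d L, so D_c = (0.352/0.911) × 14.10 = 5.450 mg/L.
x_c = v t_c = 1.20 m/s × 1.426 d × 86400 s/d = 147900 m ≈ 148 km.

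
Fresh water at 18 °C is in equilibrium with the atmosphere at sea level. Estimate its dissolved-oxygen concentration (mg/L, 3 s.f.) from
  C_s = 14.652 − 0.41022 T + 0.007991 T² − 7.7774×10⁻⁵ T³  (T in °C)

C_s ≈ 9.40 mg/L

C_s = 14.652 − 0.41022×18 + 0.007991×18² − 7.7774×10⁻⁵×18³ = 9.404 mg/L.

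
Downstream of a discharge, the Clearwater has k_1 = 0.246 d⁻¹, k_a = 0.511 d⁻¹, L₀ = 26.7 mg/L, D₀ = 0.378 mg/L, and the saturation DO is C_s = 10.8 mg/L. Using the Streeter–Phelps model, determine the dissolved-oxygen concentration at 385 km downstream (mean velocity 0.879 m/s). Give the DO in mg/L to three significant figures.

Travel time t = x/v = 385 km / (0.879 m/s) = 385000 m / 0.879 m/s = 438000 s = 5.069 d.
k_1 L₀/(k_a−k_1) = 0.246×26.7/(0.511−0.246) = 6.568/0.2650 = 24.79 mg/L.
e^(−k_1 t) = e^(−0.246×5.069) = 0.2873; e^(−k_a t) = e^(−0.511×5.069) = 0.07498.
D = 24.79 × (0.2873 − 0.07498) + 0.378 × 0.07498 = 5.263 + 0.02834 = 5.292 mg/L.
DO = C_s − D = 10.8 − 5.292 = 5.508 mg/L.

DO ≈ 5.51 mg/L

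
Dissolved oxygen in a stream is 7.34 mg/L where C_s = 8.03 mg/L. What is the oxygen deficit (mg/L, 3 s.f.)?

D = C_s − C = 8.03 − 7.34 = 0.690 mg/L.

D ≈ 0.690 mg/L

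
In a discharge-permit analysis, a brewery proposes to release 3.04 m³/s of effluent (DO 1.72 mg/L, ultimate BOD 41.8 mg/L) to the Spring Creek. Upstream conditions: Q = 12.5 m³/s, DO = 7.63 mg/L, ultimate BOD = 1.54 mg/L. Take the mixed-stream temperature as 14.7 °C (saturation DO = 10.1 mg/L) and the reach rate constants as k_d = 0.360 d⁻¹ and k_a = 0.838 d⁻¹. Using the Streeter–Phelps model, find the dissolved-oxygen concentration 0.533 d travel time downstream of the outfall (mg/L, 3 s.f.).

Mixed DO = (12.5×7.63 + 3.04×1.72)/(12.5+3.04) = 100.6/15.54 = 6.474 mg/L.
Mixed L₀ = (12.5×1.54 + 3.04×41.8)/(15.54) = 146.3/15.54 = 9.416 mg/L.
Initial deficit D₀ = C_s − DO₀ = 10.1 − 6.474 = 3.626 mg/L.
D(0.533) = [0.360×9.416/(0.838−0.360)](e^(−0.360×0.533) − e^(−0.838×0.533)) + 3.626 e^(−0.838×0.533)
= 7.091 × (0.8254 − 0.6398) + 3.626 × 0.6398 = 3.636 mg/L.
DO = 10.1 − 3.636 = 6.464 mg/L.

DO ≈ 6.46 mg/L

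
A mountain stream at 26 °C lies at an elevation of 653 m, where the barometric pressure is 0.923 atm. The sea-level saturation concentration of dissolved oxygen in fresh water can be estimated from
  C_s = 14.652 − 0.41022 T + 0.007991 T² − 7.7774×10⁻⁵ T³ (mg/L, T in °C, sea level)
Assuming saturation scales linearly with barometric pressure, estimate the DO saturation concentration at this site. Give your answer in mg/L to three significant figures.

C_s ≈ 7.40 mg/L

At sea level: C_s = 14.652 − 0.41022×26 + 0.007991×26² − 7.7774×10⁻⁵×26³ = 8.021 mg/L.
Pressure correction: C_s' = 8.021 × 0.923 = 7.404 mg/L.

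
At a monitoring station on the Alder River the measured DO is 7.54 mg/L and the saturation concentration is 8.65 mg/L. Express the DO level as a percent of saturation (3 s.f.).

% saturation = C/C_s × 100 = 7.54/8.65 × 100 = 87.2 %.

87.2 % saturation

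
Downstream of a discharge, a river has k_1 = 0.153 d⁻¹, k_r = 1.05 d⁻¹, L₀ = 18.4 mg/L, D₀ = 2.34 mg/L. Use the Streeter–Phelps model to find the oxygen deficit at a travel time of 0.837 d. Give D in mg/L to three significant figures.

D ≈ 2.43 mg/L

k_1 L₀/(k_r−k_1) = 0.153×18.4/(1.05−0.153) = 2.815/0.8970 = 3.138 mg/L.
e^(−k_1 t) = e^(−0.153×0.8370) = 0.8798; e^(−k_r t) = e^(−1.05×0.8370) = 0.4153.
D = 3.138 × (0.8798 − 0.4153) + 2.34 × 0.4153 = 1.458 + 0.9717 = 2.430 mg/L.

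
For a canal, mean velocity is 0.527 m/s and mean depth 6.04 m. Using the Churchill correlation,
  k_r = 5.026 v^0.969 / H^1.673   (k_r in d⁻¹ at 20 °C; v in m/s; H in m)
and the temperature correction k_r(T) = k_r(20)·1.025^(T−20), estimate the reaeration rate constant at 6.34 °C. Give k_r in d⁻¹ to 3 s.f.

k_r ≈ 0.0952 d⁻¹

k_r(20) = 5.026 × 0.527^0.969 / 6.04^1.673 = 5.026 × 0.5376 / 20.26 = 0.1333 d⁻¹.
k_r(6.34) = 0.1333 × 1.025^(6.34−20) = 0.1333 × 0.7137 = 0.09517 d⁻¹.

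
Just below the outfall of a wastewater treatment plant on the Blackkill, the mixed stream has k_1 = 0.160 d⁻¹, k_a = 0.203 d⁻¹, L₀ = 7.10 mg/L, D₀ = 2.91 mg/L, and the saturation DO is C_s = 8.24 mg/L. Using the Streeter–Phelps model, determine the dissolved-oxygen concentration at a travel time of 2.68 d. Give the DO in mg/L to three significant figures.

DO ≈ 4.68 mg/L

k_1 L₀/(k_a−k_1) = 0.160×7.10/(0.203−0.160) = 1.136/0.04300 = 26.42 mg/L.
e^(−k_1 t) = e^(−0.160×2.680) = 0.6513; e^(−k_a t) = e^(−0.203×2.680) = 0.5804.
D = 26.42 × (0.6513 − 0.5804) + 2.91 × 0.5804 = 1.873 + 1.689 = 3.562 mg/L.
DO = C_s − D = 8.24 − 3.562 = 4.678 mg/L.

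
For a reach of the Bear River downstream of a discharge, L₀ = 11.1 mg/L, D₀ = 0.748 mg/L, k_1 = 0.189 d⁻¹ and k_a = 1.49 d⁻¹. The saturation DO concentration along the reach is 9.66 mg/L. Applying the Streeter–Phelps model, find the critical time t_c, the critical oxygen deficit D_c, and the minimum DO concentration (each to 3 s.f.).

t_c ≈ 1.11 d; D_c ≈ 1.14 mg/L; min DO ≈ 8.52 mg/L

At the critical point dD/dt = 0, so k_1 L₀ e^(−k_1 t) = k_a D. Substituting D(t) from the Streeter–Phelps equation and solving for t gives
t_c = ln[(k_a/k_1)(1 − D₀(k_a−k_1)/(k_1 L₀))] / (k_a−k_1).
Here k_a−k_1 = 1.301 d⁻¹ and 1 − D₀(k_a−k_1)/(k_1 L₀) = 1 − 0.748×1.301/(0.189×11.1) = 0.5361, so
t_c = ln(7.884 × 0.5361) / 1.301 = 1.441 / 1.301 = 1.108 d.
D_c = (k_1/k_a) L₀ e^(−k_1 t_c) = (0.189/1.49) × 11.1 × e^(−0.189×1.108) = 0.1268 × 11.1 × 0.8111 = 1.142 mg/L.
Minimum DO = C_s − D_c = 9.66 − 1.142 = 8.518 mg/L.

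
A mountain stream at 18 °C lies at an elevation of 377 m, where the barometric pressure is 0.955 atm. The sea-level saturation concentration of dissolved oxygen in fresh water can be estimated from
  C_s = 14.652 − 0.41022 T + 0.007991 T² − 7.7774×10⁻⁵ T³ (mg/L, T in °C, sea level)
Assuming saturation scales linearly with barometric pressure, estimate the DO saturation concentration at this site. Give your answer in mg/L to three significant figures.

C_s ≈ 8.98 mg/L

At sea level: C_s = 14.652 − 0.41022×18 + 0.007991×18² − 7.7774×10⁻⁵×18³ = 9.404 mg/L.
Pressure correction: C_s' = 9.404 × 0.955 = 8.980 mg/L.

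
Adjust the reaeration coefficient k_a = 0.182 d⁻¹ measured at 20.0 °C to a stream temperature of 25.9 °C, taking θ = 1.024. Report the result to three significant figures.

k_a(T₂) = k_a(T₁) · θ^(T₂−T₁) = 0.182 × 1.024^(25.9−20.0)
= 0.182 × 1.024^5.90 = 0.182 × 1.150 = 0.2093 d⁻¹.

k_a ≈ 0.209 d⁻¹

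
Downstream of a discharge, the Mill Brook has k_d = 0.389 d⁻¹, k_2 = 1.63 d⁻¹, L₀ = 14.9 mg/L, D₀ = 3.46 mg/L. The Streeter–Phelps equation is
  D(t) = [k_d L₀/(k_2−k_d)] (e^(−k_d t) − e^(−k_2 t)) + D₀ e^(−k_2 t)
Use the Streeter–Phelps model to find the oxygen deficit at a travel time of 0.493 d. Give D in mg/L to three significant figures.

k_d L₀/(k_2−k_d) = 0.389×14.9/(1.63−0.389) = 5.796/1.241 = 4.671 mg/L.
e^(−k_d t) = e^(−0.389×0.4930) = 0.8255; e^(−k_2 t) = e^(−1.63×0.4930) = 0.4477.
D = 4.671 × (0.8255 − 0.4477) + 3.46 × 0.4477 = 1.764 + 1.549 = 3.313 mg/L.

D ≈ 3.31 mg/L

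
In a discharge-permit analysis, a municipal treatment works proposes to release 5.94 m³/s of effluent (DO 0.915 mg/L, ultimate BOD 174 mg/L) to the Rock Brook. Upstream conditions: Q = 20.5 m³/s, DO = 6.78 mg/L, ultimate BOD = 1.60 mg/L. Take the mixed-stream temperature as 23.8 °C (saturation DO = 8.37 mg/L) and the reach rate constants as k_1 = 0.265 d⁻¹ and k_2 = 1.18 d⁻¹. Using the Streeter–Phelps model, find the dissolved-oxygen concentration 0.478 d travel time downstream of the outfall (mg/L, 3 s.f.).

DO ≈ 3.07 mg/L

Mixed DO = (20.5×6.78 + 5.94×0.915)/(20.5+5.94) = 144.4/26.44 = 5.462 mg/L.
Mixed L₀ = (20.5×1.60 + 5.94×174)/(26.44) = 1066/26.44 = 40.33 mg/L.
Initial deficit D₀ = C_s − DO₀ = 8.37 − 5.462 = 2.908 mg/L.
D(0.478) = [0.265×40.33/(1.18−0.265)](e^(−0.265×0.478) − e^(−1.18×0.478)) + 2.908 e^(−1.18×0.478)
= 11.68 × (0.8810 − 0.5689) + 2.908 × 0.5689 = 5.300 mg/L.
DO = 8.37 − 5.300 = 3.070 mg/L.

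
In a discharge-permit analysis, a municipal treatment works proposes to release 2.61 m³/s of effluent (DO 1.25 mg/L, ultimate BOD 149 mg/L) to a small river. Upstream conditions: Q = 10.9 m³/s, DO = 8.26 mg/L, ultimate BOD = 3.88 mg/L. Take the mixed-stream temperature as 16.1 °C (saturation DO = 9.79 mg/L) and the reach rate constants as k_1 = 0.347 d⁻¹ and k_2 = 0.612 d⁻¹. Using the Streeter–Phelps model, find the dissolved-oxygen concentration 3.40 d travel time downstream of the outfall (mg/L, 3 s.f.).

Mixed DO = (10.9×8.26 + 2.61×1.25)/(10.9+2.61) = 93.30/13.51 = 6.906 mg/L.
Mixed L₀ = (10.9×3.88 + 2.61×149)/(13.51) = 431.2/13.51 = 31.92 mg/L.
Initial deficit D₀ = C_s − DO₀ = 9.79 − 6.906 = 2.884 mg/L.
D(3.40) = [0.347×31.92/(0.612−0.347)](e^(−0.347×3.40) − e^(−0.612×3.40)) + 2.884 e^(−0.612×3.40)
= 41.79 × (0.3073 − 0.1248) + 2.884 × 0.1248 = 7.987 mg/L.
DO = 9.79 − 7.987 = 1.803 mg/L.

DO ≈ 1.80 mg/L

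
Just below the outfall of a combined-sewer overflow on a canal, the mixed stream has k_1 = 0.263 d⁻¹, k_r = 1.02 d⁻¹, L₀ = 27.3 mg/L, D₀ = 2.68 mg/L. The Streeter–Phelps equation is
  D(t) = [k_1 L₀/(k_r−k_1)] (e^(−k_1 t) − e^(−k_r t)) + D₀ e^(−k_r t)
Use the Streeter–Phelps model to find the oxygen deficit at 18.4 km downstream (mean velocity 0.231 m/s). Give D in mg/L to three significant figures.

Travel time t = x/v = 18.4 km / (0.231 m/s) = 18400 m / 0.231 m/s = 79650 s = 0.9219 d.
k_1 L₀/(k_r−k_1) = 0.263×27.3/(1.02−0.263) = 7.180/0.7570 = 9.485 mg/L.
e^(−k_1 t) = e^(−0.263×0.9219) = 0.7847; e^(−k_r t) = e^(−1.02×0.9219) = 0.3905.
D = 9.485 × (0.7847 − 0.3905) + 2.68 × 0.3905 = 3.739 + 1.047 = 4.785 mg/L.

D ≈ 4.79 mg/L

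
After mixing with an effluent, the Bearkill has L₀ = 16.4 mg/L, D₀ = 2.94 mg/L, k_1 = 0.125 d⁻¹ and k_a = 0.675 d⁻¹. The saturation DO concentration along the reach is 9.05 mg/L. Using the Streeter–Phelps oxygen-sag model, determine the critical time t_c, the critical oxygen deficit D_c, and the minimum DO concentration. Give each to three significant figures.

t_c ≈ 0.239 d; D_c ≈ 2.95 mg/L; min DO ≈ 6.10 mg/L

At the critical point dD/dt = 0, so k_1 L₀ e^(−k_1 t) = k_a D. Substituting D(t) from the Streeter–Phelps equation and solving for t gives
t_c = ln[(k_a/k_1)(1 − D₀(k_a−k_1)/(k_1 L₀))] / (k_a−k_1).
Here k_a−k_1 = 0.5500 d⁻¹ and 1 − D₀(k_a−k_1)/(k_1 L₀) = 1 − 2.94×0.5500/(0.125×16.4) = 0.2112, so
t_c = ln(5.400 × 0.2112) / 0.5500 = 0.1315 / 0.5500 = 0.2392 d.
L(t_c) = L₀ e^(−k_1 t_c) = 16.4 × 0.9705 = 15.92 mg/L, and at the critical point k_a D_c = k_1 L, so D_c = (0.125/0.675) × 15.92 = 2.948 mg/L.
Minimum DO = C_s − D_c = 9.05 − 2.948 = 6.102 mg/L.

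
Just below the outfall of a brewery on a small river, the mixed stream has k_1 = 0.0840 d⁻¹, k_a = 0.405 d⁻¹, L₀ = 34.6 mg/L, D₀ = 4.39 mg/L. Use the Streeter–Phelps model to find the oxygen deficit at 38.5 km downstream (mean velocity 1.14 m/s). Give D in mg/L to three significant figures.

Travel time t = x/v = 38.5 km / (1.14 m/s) = 38500 m / 1.14 m/s = 33770 s = 0.3909 d.
k_1 L₀/(k_a−k_1) = 0.0840×34.6/(0.405−0.0840) = 2.906/0.3210 = 9.054 mg/L.
e^(−k_1 t) = e^(−0.0840×0.3909) = 0.9677; e^(−k_a t) = e^(−0.405×0.3909) = 0.8536.
D = 9.054 × (0.9677 − 0.8536) + 4.39 × 0.8536 = 1.033 + 3.747 = 4.780 mg/L.

D ≈ 4.78 mg/L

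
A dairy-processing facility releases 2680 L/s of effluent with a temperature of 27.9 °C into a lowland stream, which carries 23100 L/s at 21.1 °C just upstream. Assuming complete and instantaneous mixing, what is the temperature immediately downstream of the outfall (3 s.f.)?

21.8 °C

Flow-weighted mixing: C = (Q_r C_r + Q_w C_w)/(Q_r + Q_w)
= (23100×21.1 + 2680×27.9)/(23100 + 2680) = 562200/25780 = 21.81 °C.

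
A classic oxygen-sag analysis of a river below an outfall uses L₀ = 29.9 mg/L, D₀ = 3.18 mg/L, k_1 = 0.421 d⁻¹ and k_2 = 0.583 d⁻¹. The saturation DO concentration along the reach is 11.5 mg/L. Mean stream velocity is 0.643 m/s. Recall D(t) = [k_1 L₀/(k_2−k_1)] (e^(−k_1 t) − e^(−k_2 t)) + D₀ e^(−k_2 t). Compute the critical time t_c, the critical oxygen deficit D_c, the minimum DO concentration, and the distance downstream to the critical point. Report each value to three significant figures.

t_c ≈ 1.75 d; D_c ≈ 10.3 mg/L; min DO ≈ 1.17 mg/L; x_c ≈ 97.3 km

At the critical point dD/dt = 0, so k_1 L₀ e^(−k_1 t) = k_2 D. Substituting D(t) from the Streeter–Phelps equation and solving for t gives
t_c = ln[(k_2/k_1)(1 − D₀(k_2−k_1)/(k_1 L₀))] / (k_2−k_1).
Here k_2−k_1 = 0.1620 d⁻¹ and 1 − D₀(k_2−k_1)/(k_1 L₀) = 1 − 3.18×0.1620/(0.421×29.9) = 0.9591, so
t_c = ln(1.385 × 0.9591) / 0.1620 = 0.2838 / 0.1620 = 1.752 d.
L(t_c) = L₀ e^(−k_1 t_c) = 29.9 × 0.4783 = 14.30 mg/L, and at the critical point k_2 D_c = k_1 L, so D_c = (0.421/0.583) × 14.30 = 10.33 mg/L.
Minimum DO = C_s − D_c = 11.5 − 10.33 = 1.172 mg/L.
x_c = v t_c = 0.643 m/s × 1.752 d × 86400 s/d = 97310 m ≈ 97.3 km.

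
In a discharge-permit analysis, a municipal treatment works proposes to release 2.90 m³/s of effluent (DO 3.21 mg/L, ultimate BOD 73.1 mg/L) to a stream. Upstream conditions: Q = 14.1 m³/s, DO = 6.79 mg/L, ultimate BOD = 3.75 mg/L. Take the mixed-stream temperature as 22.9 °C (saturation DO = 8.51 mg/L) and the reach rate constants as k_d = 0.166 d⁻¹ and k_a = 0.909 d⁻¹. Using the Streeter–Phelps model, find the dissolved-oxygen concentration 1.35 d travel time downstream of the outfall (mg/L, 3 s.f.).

Mixed DO = (14.1×6.79 + 2.90×3.21)/(14.1+2.90) = 105.0/17.00 = 6.179 mg/L.
Mixed L₀ = (14.1×3.75 + 2.90×73.1)/(17.00) = 264.9/17.00 = 15.58 mg/L.
Initial deficit D₀ = C_s − DO₀ = 8.51 − 6.179 = 2.331 mg/L.
D(1.35) = [0.166×15.58/(0.909−0.166)](e^(−0.166×1.35) − e^(−0.909×1.35)) + 2.331 e^(−0.909×1.35)
= 3.481 × (0.7992 − 0.2931) + 2.331 × 0.2931 = 2.445 mg/L.
DO = 8.51 − 2.445 = 6.065 mg/L.

DO ≈ 6.07 mg/L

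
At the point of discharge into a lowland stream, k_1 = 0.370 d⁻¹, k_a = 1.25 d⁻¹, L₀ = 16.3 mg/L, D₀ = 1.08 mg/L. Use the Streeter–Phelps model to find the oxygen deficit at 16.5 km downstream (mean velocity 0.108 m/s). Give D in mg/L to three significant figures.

D ≈ 2.93 mg/L

Travel time t = x/v = 16.5 km / (0.108 m/s) = 16500 m / 0.108 m/s = 152800 s = 1.768 d.
k_1 L₀/(k_a−k_1) = 0.370×16.3/(1.25−0.370) = 6.031/0.8800 = 6.853 mg/L.
e^(−k_1 t) = e^(−0.370×1.768) = 0.5198; e^(−k_a t) = e^(−1.25×1.768) = 0.1097.
D = 6.853 × (0.5198 − 0.1097) + 1.08 × 0.1097 = 2.811 + 0.1184 = 2.929 mg/L.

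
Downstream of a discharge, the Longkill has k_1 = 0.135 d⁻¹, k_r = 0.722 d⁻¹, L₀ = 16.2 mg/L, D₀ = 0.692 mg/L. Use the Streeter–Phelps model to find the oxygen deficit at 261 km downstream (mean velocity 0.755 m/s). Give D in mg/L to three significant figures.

Travel time t = x/v = 261 km / (0.755 m/s) = 261000 m / 0.755 m/s = 345700 s = 4.001 d.
k_1 L₀/(k_r−k_1) = 0.135×16.2/(0.722−0.135) = 2.187/0.5870 = 3.726 mg/L.
e^(−k_1 t) = e^(−0.135×4.001) = 0.5827; e^(−k_r t) = e^(−0.722×4.001) = 0.05564.
D = 3.726 × (0.5827 − 0.05564) + 0.692 × 0.05564 = 1.964 + 0.03851 = 2.002 mg/L.

D ≈ 2.00 mg/L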